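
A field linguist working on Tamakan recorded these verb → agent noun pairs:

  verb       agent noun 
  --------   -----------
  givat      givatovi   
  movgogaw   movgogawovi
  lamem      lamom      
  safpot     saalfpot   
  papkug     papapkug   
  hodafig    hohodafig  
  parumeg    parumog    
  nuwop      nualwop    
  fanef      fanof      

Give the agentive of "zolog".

zoallog

givat and safpot both end in -t yet inflect differently (givatovi, saalfpot), so the final letter is not what conditions the rule; the last vowel is.
"zolog" has last vowel 'o'. The stems whose last vowel is 'o' (safpot → saalfpot, nuwop → nualwop) insert -al- after the first vowel.
So zolog → zoallog.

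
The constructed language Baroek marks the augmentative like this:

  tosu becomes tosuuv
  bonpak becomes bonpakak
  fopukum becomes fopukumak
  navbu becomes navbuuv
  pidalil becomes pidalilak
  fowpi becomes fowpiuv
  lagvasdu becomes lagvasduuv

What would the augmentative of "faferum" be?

faferumak

"faferum" ends in a consonant. The stems ending in a consonant (fopukum → fopukumak, bonpak → bonpakak, pidalil → pidalilak) add -ak.
So faferum → faferumak.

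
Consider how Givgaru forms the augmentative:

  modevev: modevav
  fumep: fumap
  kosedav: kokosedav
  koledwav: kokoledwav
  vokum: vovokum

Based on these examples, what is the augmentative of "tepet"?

tepat

modevev and kosedav both end in -v yet inflect differently (modevav, kokosedav), so the final letter is not what conditions the rule; the last vowel is.
"tepet" has last vowel 'e'. The stems whose last vowel is 'e' (modevev → modevav, fumep → fumap) change the last vowel to 'a'.
The other pattern: stems whose last vowel is 'a' or 'u' repeat the first consonant+vowel as a prefix.
So tepet → tepat.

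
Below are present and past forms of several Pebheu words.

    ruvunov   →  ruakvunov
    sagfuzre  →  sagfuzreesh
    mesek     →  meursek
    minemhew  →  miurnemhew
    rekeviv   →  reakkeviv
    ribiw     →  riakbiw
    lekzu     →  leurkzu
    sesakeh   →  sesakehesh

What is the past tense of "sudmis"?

minemhew and ribiw both end in -w yet inflect differently (miurnemhew, riakbiw), so the final letter is not what conditions the rule; the first letter is.
"sudmis" begins with s-. The stems beginning with s- (sesakeh → sesakehesh, sagfuzre → sagfuzreesh) add -esh.
The other patterns: stems beginning with l- or m- insert -ur- after the first vowel; stems beginning with r- insert -ak- after the first vowel.
So sudmis → sudmisesh.

sudmisesh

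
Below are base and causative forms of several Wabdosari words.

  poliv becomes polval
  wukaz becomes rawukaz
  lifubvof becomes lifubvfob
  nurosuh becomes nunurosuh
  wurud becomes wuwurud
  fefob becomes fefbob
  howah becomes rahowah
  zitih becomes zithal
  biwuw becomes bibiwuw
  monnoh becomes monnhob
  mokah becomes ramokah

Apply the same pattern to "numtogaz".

"numtogaz" has last vowel 'a'. The stems whose last vowel is 'a' (wukaz → rawukaz, mokah → ramokah, howah → rahowah) add the prefix ra-.
The other patterns: stems whose last vowel is 'i' delete the last vowel and add -al; stems whose last vowel is 'o' delete the last vowel and add -ob; stems whose last vowel is 'u' repeat the first consonant+vowel as a prefix.
So numtogaz → ranumtogaz.

ranumtogaz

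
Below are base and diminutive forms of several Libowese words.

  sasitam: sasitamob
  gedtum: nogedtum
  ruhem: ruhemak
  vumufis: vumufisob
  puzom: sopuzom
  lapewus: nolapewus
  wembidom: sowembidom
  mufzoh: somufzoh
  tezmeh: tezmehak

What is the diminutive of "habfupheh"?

gedtum and ruhem both end in -m yet inflect differently (nogedtum, ruhemak), so the final letter is not what conditions the rule; the last vowel is.
"habfupheh" has last vowel 'e'. The stems whose last vowel is 'e' (ruhem → ruhemak, tezmeh → tezmehak) add -ak.
The other patterns: stems whose last vowel is 'u' add the prefix no-; stems whose last vowel is 'o' add the prefix so-; stems whose last vowel is 'a' or 'i' add -ob.
So habfupheh → habfuphehak.

habfuphehak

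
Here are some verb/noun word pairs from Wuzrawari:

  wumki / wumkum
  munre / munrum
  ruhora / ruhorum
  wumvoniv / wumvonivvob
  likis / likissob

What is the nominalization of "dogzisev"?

dogzisevvob

wumki and wumvoniv both have last vowel 'i' yet inflect differently (wumkum, wumvonivvob), so the last vowel is not what conditions the rule; whether the stem ends in a vowel or a consonant is.
"dogzisev" ends in a consonant. The stems ending in a consonant (wumvoniv → wumvonivvob, likis → likissob) double the final consonant and add -ob.
The other pattern: stems ending in a vowel drop the final letter and add -um.
So dogzisev → dogzisevvob.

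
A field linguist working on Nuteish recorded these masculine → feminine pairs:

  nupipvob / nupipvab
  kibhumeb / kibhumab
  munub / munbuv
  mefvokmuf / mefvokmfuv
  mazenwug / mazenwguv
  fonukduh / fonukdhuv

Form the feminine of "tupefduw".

tupefdwuv

"tupefduw" has last vowel 'u'. The stems whose last vowel is 'u' (fonukduh → fonukdhuv, munub → munbuv, mefvokmuf → mefvokmfuv) delete the last vowel and add -uv.
So tupefduw → tupefdwuv.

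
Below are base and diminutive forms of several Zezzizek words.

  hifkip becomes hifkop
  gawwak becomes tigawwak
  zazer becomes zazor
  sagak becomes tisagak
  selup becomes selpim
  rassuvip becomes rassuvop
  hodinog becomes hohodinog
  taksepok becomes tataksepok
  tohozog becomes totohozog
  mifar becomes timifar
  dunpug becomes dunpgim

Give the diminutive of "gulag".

tigulag

dunpug and hodinog both end in -g yet inflect differently (dunpgim, hohodinog), so the final letter is not what conditions the rule; the last vowel is.
"gulag" has last vowel 'a'. The stems whose last vowel is 'a' (sagak → tisagak, gawwak → tigawwak, mifar → timifar) add the prefix ti-.
The other patterns: stems whose last vowel is 'u' delete the last vowel and add -im; stems whose last vowel is 'o' repeat the first consonant+vowel as a prefix; stems whose last vowel is 'e' or 'i' change the last vowel to 'o'.
So gulag → tigulag.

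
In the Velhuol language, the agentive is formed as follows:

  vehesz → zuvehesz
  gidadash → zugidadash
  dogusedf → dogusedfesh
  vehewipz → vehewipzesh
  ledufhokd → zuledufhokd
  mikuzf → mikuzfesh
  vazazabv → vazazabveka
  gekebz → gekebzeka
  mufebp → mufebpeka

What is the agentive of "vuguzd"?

"vuguzd" has second-to-last letter 'z'. The one such stem in the data (mikuzf → mikuzfesh) adds -esh, so the same rule applies.
So vuguzd → vuguzdesh.

vuguzdesh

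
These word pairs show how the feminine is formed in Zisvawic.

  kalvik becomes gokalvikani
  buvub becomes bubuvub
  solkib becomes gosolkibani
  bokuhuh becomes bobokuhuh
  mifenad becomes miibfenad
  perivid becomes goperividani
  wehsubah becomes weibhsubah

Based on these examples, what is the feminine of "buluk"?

bubuluk

"buluk" has last vowel 'u'. The stems whose last vowel is 'u' (bokuhuh → bobokuhuh, buvub → bubuvub) repeat the first consonant+vowel as a prefix.
The other patterns: stems whose last vowel is 'a' insert -ib- after the first vowel; stems whose last vowel is 'i' add go- … -ani around the stem.
So buluk → bubuluk.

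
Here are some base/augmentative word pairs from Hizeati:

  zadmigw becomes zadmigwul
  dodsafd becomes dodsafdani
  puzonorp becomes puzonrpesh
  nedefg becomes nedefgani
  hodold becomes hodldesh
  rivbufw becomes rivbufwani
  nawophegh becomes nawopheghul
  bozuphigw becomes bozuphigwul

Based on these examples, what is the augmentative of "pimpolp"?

zadmigw and rivbufw both end in -w yet inflect differently (zadmigwul, rivbufwani), so the final letter is not what conditions the rule; the second-to-last letter is.
"pimpolp" has second-to-last letter 'l'. The one such stem in the data (hodold → hodldesh) deletes the last vowel and adds -esh (as does puzonorp), so the same rule applies.
The other patterns: stems whose second-to-last letter is 'g' add -ul; stems whose second-to-last letter is 'f' add -ani.
So pimpolp → pimplpesh.

pimplpesh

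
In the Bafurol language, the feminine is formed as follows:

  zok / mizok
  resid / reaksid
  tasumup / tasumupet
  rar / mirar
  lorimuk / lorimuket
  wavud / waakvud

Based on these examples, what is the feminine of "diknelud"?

dikneludet

"diknelud" has 3 vowels. The stems with 3 vowels (tasumup → tasumupet, lorimuk → lorimuket) add -et.
The other patterns: stems with 1 vowel add the prefix mi-; stems with 2 vowels insert -ak- after the first vowel.
So diknelud → dikneludet.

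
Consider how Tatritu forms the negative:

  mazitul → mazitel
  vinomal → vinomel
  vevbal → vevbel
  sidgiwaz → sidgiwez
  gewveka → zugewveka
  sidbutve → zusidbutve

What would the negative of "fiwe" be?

"fiwe" ends in a vowel. The stems ending in a vowel (gewveka → zugewveka, sidbutve → zusidbutve) add the prefix zu-.
So fiwe → zufiwe.

zufiwe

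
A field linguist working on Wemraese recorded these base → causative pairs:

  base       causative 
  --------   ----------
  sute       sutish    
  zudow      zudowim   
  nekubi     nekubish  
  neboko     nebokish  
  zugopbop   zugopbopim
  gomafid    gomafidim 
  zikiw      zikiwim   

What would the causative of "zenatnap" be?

nekubi and gomafid both have last vowel 'i' yet inflect differently (nekubish, gomafidim), so the last vowel is not what conditions the rule; whether the stem ends in a vowel or a consonant is.
"zenatnap" ends in a consonant. The stems ending in a consonant (gomafid → gomafidim, zugopbop → zugopbopim, zikiw → zikiwim) add -im.
So zenatnap → zenatnapim.

zenatnapim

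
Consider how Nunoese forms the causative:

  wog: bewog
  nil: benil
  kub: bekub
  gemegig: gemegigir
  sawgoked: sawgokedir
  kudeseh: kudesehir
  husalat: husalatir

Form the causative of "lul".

belul

wog and gemegig both end in -g yet inflect differently (bewog, gemegigir), so the final letter is not what conditions the rule; the number of vowels is.
"lul" has 1 vowel. The stems with 1 vowel (wog → bewog, nil → benil, kub → bekub) add the prefix be-.
The other pattern: stems with 3 vowels add -ir.
So lul → belul.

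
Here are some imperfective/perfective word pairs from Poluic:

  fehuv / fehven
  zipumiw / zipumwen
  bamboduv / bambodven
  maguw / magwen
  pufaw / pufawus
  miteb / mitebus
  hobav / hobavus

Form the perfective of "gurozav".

"gurozav" has last vowel 'a'. The stems whose last vowel is 'a' (pufaw → pufawus, hobav → hobavus) add -us.
So gurozav → gurozavus.

gurozavus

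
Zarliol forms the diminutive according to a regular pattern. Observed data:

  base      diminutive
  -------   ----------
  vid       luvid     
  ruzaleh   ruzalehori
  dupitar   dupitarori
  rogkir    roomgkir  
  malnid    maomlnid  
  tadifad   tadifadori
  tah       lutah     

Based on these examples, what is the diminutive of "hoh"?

"hoh" has 1 vowel. The stems with 1 vowel (tah → lutah, vid → luvid) add the prefix lu-.
So hoh → luhoh.

luhoh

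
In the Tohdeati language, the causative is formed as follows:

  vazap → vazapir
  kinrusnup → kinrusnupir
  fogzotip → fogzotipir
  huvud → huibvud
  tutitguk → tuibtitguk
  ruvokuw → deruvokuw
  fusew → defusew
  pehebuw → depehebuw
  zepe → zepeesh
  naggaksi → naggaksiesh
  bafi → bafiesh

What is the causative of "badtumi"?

kinrusnup and huvud both have last vowel 'u' yet inflect differently (kinrusnupir, huibvud), so the last vowel is not what conditions the rule; the final letter is.
"badtumi" ends in -i. The stems ending in -i (naggaksi → naggaksiesh, bafi → bafiesh) add -esh.
So badtumi → badtumiesh.

badtumiesh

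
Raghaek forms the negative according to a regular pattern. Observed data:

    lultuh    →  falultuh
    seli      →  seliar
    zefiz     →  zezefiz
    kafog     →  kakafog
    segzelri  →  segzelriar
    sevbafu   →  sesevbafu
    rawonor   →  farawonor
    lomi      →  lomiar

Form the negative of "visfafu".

rawonor and kafog both have last vowel 'o' yet inflect differently (farawonor, kakafog), so the last vowel is not what conditions the rule; the final letter is.
"visfafu" ends in -u. The one such stem in the data (sevbafu → sesevbafu) repeats the first consonant+vowel as a prefix (as do kafog, zefiz), so the same rule applies.
The other patterns: stems ending in -i add -ar; stems ending in -h or -r add the prefix fa-.
So visfafu → vivisfafu.

vivisfafu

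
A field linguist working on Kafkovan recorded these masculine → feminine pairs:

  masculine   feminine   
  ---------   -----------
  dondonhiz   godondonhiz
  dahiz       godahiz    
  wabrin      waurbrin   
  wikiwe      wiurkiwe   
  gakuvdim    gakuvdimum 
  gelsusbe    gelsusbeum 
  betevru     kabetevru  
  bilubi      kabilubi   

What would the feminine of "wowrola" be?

wourwrola

wikiwe and gelsusbe both end in -e yet inflect differently (wiurkiwe, gelsusbeum), so the final letter is not what conditions the rule; the first letter is.
"wowrola" begins with w-. The stems beginning with w- (wabrin → waurbrin, wikiwe → wiurkiwe) insert -ur- after the first vowel.
The other patterns: stems beginning with d- add the prefix go-; stems beginning with g- add -um; stems beginning with b- add the prefix ka-.
So wowrola → wourwrola.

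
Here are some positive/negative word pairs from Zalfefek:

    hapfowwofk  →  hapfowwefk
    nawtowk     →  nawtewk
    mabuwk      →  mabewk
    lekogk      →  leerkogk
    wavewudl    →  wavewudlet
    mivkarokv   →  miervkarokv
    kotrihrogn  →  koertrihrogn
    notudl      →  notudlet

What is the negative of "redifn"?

mabuwk and lekogk both end in -k yet inflect differently (mabewk, leerkogk), so the final letter is not what conditions the rule; the second-to-last letter is.
"redifn" has second-to-last letter 'f'. The one such stem in the data (hapfowwofk → hapfowwefk) changes the last vowel to 'e' (as do mabuwk, nawtowk), so the same rule applies.
The other patterns: stems whose second-to-last letter is 'd' add -et; stems whose second-to-last letter is 'g' or 'k' insert -er- after the first vowel.
So redifn → redefn.

redefn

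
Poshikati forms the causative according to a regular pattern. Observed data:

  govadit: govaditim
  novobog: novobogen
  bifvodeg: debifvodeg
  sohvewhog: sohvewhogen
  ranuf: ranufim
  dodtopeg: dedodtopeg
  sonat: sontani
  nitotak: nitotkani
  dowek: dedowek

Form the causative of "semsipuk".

dowek and nitotak both end in -k yet inflect differently (dedowek, nitotkani), so the final letter is not what conditions the rule; the last vowel is.
"semsipuk" has last vowel 'u'. The one such stem in the data (ranuf → ranufim) adds -im, so the same rule applies.
The other patterns: stems whose last vowel is 'e' add the prefix de-; stems whose last vowel is 'a' delete the last vowel and add -ani; stems whose last vowel is 'o' add -en.
So semsipuk → semsipukim.

semsipukim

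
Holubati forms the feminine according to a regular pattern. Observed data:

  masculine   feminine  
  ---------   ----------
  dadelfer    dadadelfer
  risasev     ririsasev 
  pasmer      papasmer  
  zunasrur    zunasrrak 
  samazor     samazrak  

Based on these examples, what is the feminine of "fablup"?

dadelfer and zunasrur both end in -r yet inflect differently (dadadelfer, zunasrrak), so the final letter is not what conditions the rule; the last vowel is.
"fablup" has last vowel 'u'. The one such stem in the data (zunasrur → zunasrrak) deletes the last vowel and adds -ak (as does samazor), so the same rule applies.
So fablup → fablpak.

fablpak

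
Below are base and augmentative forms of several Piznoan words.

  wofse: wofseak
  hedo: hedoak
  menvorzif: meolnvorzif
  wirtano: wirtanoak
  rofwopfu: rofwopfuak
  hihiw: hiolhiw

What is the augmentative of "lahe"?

laheak

hedo and hihiw both begin with h- yet inflect differently (hedoak, hiolhiw), so the first letter is not what conditions the rule; whether the stem ends in a vowel or a consonant is.
"lahe" ends in a vowel. The stems ending in a vowel (wofse → wofseak, hedo → hedoak, wirtano → wirtanoak) add -ak.
So lahe → laheak.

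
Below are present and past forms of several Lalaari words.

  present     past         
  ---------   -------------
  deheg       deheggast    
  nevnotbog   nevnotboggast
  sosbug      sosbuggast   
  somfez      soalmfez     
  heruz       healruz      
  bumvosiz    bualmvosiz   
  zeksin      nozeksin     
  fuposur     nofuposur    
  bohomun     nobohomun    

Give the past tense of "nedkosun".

nonedkosun

deheg and somfez both have last vowel 'e' yet inflect differently (deheggast, soalmfez), so the last vowel is not what conditions the rule; the final letter is.
"nedkosun" ends in -n. The stems ending in -n (zeksin → nozeksin, bohomun → nobohomun) add the prefix no-.
So nedkosun → nonedkosun.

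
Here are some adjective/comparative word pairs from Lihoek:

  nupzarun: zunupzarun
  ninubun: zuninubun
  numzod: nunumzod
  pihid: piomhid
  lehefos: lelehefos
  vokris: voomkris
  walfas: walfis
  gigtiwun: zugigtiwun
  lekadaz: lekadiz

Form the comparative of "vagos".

walfas and vokris both end in -s yet inflect differently (walfis, voomkris), so the final letter is not what conditions the rule; the last vowel is.
"vagos" has last vowel 'o'. The stems whose last vowel is 'o' (lehefos → lelehefos, numzod → nunumzod) repeat the first consonant+vowel as a prefix.
The other patterns: stems whose last vowel is 'a' change the last vowel to 'i'; stems whose last vowel is 'u' add the prefix zu-; stems whose last vowel is 'i' insert -om- after the first vowel.
So vagos → vavagos.

vavagos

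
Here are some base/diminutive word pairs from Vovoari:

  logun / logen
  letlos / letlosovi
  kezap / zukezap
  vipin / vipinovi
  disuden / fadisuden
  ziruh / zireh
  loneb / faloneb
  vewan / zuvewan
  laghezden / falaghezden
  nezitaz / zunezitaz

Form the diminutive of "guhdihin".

guhdihinovi

"guhdihin" has last vowel 'i'. The one such stem in the data (vipin → vipinovi) adds -ovi, so the same rule applies.
So guhdihin → guhdihinovi.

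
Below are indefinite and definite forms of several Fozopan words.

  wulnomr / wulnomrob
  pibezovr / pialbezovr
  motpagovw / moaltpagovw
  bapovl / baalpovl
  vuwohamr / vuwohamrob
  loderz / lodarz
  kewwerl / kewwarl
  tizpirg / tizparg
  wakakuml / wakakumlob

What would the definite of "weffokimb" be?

weffokimbob

wakakuml and bapovl both end in -l yet inflect differently (wakakumlob, baalpovl), so the final letter is not what conditions the rule; the second-to-last letter is.
"weffokimb" has second-to-last letter 'm'. The stems whose second-to-last letter is 'm' (vuwohamr → vuwohamrob, wakakuml → wakakumlob, wulnomr → wulnomrob) add -ob.
So weffokimb → weffokimbob.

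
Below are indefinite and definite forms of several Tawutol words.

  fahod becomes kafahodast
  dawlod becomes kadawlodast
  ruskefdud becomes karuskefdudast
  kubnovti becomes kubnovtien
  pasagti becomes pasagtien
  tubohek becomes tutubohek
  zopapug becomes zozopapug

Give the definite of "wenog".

wewenog

ruskefdud and zopapug both have last vowel 'u' yet inflect differently (karuskefdudast, zozopapug), so the last vowel is not what conditions the rule; the final letter is.
"wenog" ends in -g. The one such stem in the data (zopapug → zozopapug) repeats the first consonant+vowel as a prefix (as does tubohek), so the same rule applies.
The other patterns: stems ending in -d add ka- … -ast around the stem; stems ending in -i add -en.
So wenog → wewenog.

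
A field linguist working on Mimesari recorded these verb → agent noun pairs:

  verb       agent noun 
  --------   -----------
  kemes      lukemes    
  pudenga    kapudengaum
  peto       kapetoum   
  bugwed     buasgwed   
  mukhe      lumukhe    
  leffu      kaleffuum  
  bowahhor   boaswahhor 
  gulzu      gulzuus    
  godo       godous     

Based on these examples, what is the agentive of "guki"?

godo and peto both end in -o yet inflect differently (godous, kapetoum), so the final letter is not what conditions the rule; the first letter is.
"guki" begins with g-. The stems beginning with g- (gulzu → gulzuus, godo → godous) add -us.
The other patterns: stems beginning with b- insert -as- after the first vowel; stems beginning with k- or m- add the prefix lu-; stems beginning with l- or p- add ka- … -um around the stem.
So guki → gukius.

gukius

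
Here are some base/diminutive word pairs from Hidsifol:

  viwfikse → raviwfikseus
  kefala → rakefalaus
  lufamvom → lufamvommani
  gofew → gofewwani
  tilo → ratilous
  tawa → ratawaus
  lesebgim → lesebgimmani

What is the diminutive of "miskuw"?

miskuwwani

viwfikse and gofew both have last vowel 'e' yet inflect differently (raviwfikseus, gofewwani), so the last vowel is not what conditions the rule; whether the stem ends in a vowel or a consonant is.
"miskuw" ends in a consonant. The stems ending in a consonant (gofew → gofewwani, lufamvom → lufamvommani, lesebgim → lesebgimmani) double the final consonant and add -ani.
The other pattern: stems ending in a vowel add ra- … -us around the stem.
So miskuw → miskuwwani.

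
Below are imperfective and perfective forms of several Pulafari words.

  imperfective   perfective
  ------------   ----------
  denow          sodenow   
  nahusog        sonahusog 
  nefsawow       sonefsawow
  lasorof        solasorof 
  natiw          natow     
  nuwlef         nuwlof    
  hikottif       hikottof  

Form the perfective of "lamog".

solamog

denow and natiw both end in -w yet inflect differently (sodenow, natow), so the final letter is not what conditions the rule; the last vowel is.
"lamog" has last vowel 'o'. The stems whose last vowel is 'o' (denow → sodenow, nahusog → sonahusog, nefsawow → sonefsawow) add the prefix so-.
The other pattern: stems whose last vowel is 'e' or 'i' change the last vowel to 'o'.
So lamog → solamog.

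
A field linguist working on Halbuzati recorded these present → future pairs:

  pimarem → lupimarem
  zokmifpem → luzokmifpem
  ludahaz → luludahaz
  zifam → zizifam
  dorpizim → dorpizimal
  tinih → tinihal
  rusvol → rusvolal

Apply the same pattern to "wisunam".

wiwisunam

dorpizim and zokmifpem both end in -m yet inflect differently (dorpizimal, luzokmifpem), so the final letter is not what conditions the rule; the last vowel is.
"wisunam" has last vowel 'a'. The stems whose last vowel is 'a' (ludahaz → luludahaz, zifam → zizifam) repeat the first consonant+vowel as a prefix.
The other patterns: stems whose last vowel is 'i' or 'o' add -al; stems whose last vowel is 'e' add the prefix lu-.
So wisunam → wiwisunam.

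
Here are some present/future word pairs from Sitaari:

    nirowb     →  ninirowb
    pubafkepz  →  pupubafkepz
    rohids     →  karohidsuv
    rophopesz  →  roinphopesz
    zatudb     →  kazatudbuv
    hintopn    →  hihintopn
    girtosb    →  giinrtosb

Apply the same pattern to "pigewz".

girtosb and zatudb both end in -b yet inflect differently (giinrtosb, kazatudbuv), so the final letter is not what conditions the rule; the second-to-last letter is.
"pigewz" has second-to-last letter 'w'. The one such stem in the data (nirowb → ninirowb) repeats the first consonant+vowel as a prefix (as do hintopn, pubafkepz), so the same rule applies.
The other patterns: stems whose second-to-last letter is 's' insert -in- after the first vowel; stems whose second-to-last letter is 'd' add ka- … -uv around the stem.
So pigewz → pipigewz.

pipigewz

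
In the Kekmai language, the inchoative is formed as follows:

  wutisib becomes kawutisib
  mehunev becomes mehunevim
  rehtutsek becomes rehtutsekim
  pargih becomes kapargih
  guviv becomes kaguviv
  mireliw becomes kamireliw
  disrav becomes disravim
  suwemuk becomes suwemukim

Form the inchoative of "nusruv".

nusruvim

guviv and mehunev both end in -v yet inflect differently (kaguviv, mehunevim), so the final letter is not what conditions the rule; the last vowel is.
"nusruv" has last vowel 'u'. The one such stem in the data (suwemuk → suwemukim) adds -im, so the same rule applies.
So nusruv → nusruvim.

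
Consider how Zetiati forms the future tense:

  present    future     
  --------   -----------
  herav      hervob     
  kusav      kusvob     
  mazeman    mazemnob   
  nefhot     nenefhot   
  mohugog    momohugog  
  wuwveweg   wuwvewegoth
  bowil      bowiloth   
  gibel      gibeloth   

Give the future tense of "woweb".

woweboth

mohugog and wuwveweg both end in -g yet inflect differently (momohugog, wuwvewegoth), so the final letter is not what conditions the rule; the last vowel is.
"woweb" has last vowel 'e'. The stems whose last vowel is 'e' (wuwveweg → wuwvewegoth, gibel → gibeloth) add -oth.
The other patterns: stems whose last vowel is 'a' delete the last vowel and add -ob; stems whose last vowel is 'o' repeat the first consonant+vowel as a prefix.
So woweb → woweboth.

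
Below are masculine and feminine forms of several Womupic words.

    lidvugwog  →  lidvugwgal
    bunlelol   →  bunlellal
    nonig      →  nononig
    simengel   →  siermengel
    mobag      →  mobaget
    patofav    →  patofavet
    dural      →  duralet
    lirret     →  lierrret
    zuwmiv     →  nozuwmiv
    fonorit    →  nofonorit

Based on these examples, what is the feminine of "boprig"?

nonig and lidvugwog both end in -g yet inflect differently (nononig, lidvugwgal), so the final letter is not what conditions the rule; the last vowel is.
"boprig" has last vowel 'i'. The stems whose last vowel is 'i' (nonig → nononig, zuwmiv → nozuwmiv, fonorit → nofonorit) add the prefix no-.
So boprig → noboprig.

noboprig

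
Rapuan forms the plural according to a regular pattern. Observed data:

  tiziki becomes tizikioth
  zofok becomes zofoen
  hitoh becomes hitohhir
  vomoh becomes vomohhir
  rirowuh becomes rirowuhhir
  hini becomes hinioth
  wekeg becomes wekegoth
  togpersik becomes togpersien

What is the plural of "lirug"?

vomoh and zofok both have last vowel 'o' yet inflect differently (vomohhir, zofoen), so the last vowel is not what conditions the rule; the final letter is.
"lirug" ends in -g. The one such stem in the data (wekeg → wekegoth) adds -oth, so the same rule applies.
So lirug → lirugoth.

lirugoth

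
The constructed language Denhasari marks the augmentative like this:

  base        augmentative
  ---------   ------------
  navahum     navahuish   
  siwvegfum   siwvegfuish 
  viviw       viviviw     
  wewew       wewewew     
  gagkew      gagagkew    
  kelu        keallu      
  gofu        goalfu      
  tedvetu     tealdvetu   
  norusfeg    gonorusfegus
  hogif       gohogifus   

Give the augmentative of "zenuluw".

navahum and kelu both have last vowel 'u' yet inflect differently (navahuish, keallu), so the last vowel is not what conditions the rule; the final letter is.
"zenuluw" ends in -w. The stems ending in -w (viviw → viviviw, wewew → wewewew, gagkew → gagagkew) repeat the first consonant+vowel as a prefix.
So zenuluw → zezenuluw.

zezenuluw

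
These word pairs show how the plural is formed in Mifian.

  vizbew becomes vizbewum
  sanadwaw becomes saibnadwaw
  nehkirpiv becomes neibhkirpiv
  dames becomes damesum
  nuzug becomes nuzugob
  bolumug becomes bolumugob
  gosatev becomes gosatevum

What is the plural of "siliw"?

vizbew and sanadwaw both end in -w yet inflect differently (vizbewum, saibnadwaw), so the final letter is not what conditions the rule; the last vowel is.
"siliw" has last vowel 'i'. The one such stem in the data (nehkirpiv → neibhkirpiv) inserts -ib- after the first vowel (as does sanadwaw), so the same rule applies.
The other patterns: stems whose last vowel is 'u' add -ob; stems whose last vowel is 'e' add -um.
So siliw → siibliw.

siibliw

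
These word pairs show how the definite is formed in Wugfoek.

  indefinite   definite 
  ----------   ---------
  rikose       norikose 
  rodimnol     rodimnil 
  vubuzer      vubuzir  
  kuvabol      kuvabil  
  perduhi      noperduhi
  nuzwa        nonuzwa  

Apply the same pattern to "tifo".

notifo

rikose and vubuzer both have last vowel 'e' yet inflect differently (norikose, vubuzir), so the last vowel is not what conditions the rule; whether the stem ends in a vowel or a consonant is.
"tifo" ends in a vowel. The stems ending in a vowel (perduhi → noperduhi, rikose → norikose, nuzwa → nonuzwa) add the prefix no-.
The other pattern: stems ending in a consonant change the last vowel to 'i'.
So tifo → notifo.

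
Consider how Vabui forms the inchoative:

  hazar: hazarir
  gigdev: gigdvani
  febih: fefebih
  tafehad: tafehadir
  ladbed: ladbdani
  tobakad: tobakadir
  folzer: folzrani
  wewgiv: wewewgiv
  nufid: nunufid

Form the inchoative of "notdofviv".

nonotdofviv

tobakad and ladbed both end in -d yet inflect differently (tobakadir, ladbdani), so the final letter is not what conditions the rule; the last vowel is.
"notdofviv" has last vowel 'i'. The stems whose last vowel is 'i' (wewgiv → wewewgiv, nufid → nunufid, febih → fefebih) repeat the first consonant+vowel as a prefix.
The other patterns: stems whose last vowel is 'a' add -ir; stems whose last vowel is 'e' delete the last vowel and add -ani.
So notdofviv → nonotdofviv.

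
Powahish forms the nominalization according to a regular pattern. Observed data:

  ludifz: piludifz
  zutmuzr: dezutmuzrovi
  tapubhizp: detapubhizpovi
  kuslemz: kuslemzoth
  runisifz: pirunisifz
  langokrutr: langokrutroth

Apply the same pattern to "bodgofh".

ludifz and kuslemz both end in -z yet inflect differently (piludifz, kuslemzoth), so the final letter is not what conditions the rule; the second-to-last letter is.
"bodgofh" has second-to-last letter 'f'. The stems whose second-to-last letter is 'f' (ludifz → piludifz, runisifz → pirunisifz) add the prefix pi-.
So bodgofh → pibodgofh.

pibodgofh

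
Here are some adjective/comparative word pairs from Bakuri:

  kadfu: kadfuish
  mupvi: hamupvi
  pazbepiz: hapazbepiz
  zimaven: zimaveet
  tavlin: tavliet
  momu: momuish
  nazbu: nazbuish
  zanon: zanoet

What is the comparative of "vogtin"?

tavlin and mupvi both have last vowel 'i' yet inflect differently (tavliet, hamupvi), so the last vowel is not what conditions the rule; the final letter is.
"vogtin" ends in -n. The stems ending in -n (zanon → zanoet, tavlin → tavliet, zimaven → zimaveet) drop the final letter and add -et.
So vogtin → vogtiet.

vogtiet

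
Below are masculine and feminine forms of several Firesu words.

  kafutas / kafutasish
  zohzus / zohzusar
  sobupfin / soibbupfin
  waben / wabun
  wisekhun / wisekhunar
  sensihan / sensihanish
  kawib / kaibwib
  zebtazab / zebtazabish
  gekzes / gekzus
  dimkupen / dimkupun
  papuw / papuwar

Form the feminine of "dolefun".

wisekhun and dimkupen both end in -n yet inflect differently (wisekhunar, dimkupun), so the final letter is not what conditions the rule; the last vowel is.
"dolefun" has last vowel 'u'. The stems whose last vowel is 'u' (zohzus → zohzusar, papuw → papuwar, wisekhun → wisekhunar) add -ar.
The other patterns: stems whose last vowel is 'e' change the last vowel to 'u'; stems whose last vowel is 'i' insert -ib- after the first vowel; stems whose last vowel is 'a' add -ish.
So dolefun → dolefunar.

dolefunar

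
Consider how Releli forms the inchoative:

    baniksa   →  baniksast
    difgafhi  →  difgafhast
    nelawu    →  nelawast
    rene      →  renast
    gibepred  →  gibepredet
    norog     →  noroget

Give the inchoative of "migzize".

rene and gibepred both have last vowel 'e' yet inflect differently (renast, gibepredet), so the last vowel is not what conditions the rule; whether the stem ends in a vowel or a consonant is.
"migzize" ends in a vowel. The stems ending in a vowel (baniksa → baniksast, difgafhi → difgafhast, nelawu → nelawast) drop the final letter and add -ast.
The other pattern: stems ending in a consonant add -et.
So migzize → migzizast.

migzizast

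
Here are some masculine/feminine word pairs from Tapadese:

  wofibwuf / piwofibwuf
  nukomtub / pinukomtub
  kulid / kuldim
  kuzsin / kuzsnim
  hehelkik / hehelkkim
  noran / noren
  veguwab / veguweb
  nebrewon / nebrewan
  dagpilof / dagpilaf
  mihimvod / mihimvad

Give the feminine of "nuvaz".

nuvez

"nuvaz" has last vowel 'a'. The stems whose last vowel is 'a' (noran → noren, veguwab → veguweb) change the last vowel to 'e'.
The other patterns: stems whose last vowel is 'u' add the prefix pi-; stems whose last vowel is 'i' delete the last vowel and add -im; stems whose last vowel is 'o' change the last vowel to 'a'.
So nuvaz → nuvez.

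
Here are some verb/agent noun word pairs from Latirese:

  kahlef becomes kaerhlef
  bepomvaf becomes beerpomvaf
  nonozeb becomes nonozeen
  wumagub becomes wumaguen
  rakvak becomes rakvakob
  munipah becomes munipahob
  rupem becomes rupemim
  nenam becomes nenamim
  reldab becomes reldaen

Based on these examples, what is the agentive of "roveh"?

rovehob

bepomvaf and nenam both have last vowel 'a' yet inflect differently (beerpomvaf, nenamim), so the last vowel is not what conditions the rule; the final letter is.
"roveh" ends in -h. The one such stem in the data (munipah → munipahob) adds -ob, so the same rule applies.
The other patterns: stems ending in -f insert -er- after the first vowel; stems ending in -m add -im; stems ending in -b drop the final letter and add -en.
So roveh → rovehob.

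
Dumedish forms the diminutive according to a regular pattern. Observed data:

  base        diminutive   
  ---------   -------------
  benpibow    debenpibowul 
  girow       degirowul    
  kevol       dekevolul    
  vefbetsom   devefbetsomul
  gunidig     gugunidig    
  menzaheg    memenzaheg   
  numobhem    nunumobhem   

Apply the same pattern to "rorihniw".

rororihniw

"rorihniw" has last vowel 'i'. The one such stem in the data (gunidig → gugunidig) repeats the first consonant+vowel as a prefix (as do menzaheg, numobhem), so the same rule applies.
So rorihniw → rororihniw.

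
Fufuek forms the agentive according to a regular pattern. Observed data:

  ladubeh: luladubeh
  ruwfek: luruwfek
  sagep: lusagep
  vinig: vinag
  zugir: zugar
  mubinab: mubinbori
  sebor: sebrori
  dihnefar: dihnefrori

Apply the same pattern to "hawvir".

zugir and sebor both end in -r yet inflect differently (zugar, sebrori), so the final letter is not what conditions the rule; the last vowel is.
"hawvir" has last vowel 'i'. The stems whose last vowel is 'i' (vinig → vinag, zugir → zugar) change the last vowel to 'a'.
The other patterns: stems whose last vowel is 'e' add the prefix lu-; stems whose last vowel is 'a' or 'o' delete the last vowel and add -ori.
So hawvir → hawvar.

hawvar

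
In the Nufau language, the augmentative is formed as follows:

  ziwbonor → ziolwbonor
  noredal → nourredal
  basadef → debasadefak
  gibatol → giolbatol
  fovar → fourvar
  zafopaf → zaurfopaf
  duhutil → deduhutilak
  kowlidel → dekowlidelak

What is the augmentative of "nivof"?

"nivof" has last vowel 'o'. The stems whose last vowel is 'o' (gibatol → giolbatol, ziwbonor → ziolwbonor) insert -ol- after the first vowel.
The other patterns: stems whose last vowel is 'a' insert -ur- after the first vowel; stems whose last vowel is 'e' or 'i' add de- … -ak around the stem.
So nivof → niolvof.

niolvof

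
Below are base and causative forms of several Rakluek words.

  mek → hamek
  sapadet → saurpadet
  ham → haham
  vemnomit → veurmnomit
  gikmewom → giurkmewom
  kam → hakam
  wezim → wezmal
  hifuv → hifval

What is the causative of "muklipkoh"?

muurklipkoh

"muklipkoh" has 3 vowels. The stems with 3 vowels (gikmewom → giurkmewom, sapadet → saurpadet, vemnomit → veurmnomit) insert -ur- after the first vowel.
So muklipkoh → muurklipkoh.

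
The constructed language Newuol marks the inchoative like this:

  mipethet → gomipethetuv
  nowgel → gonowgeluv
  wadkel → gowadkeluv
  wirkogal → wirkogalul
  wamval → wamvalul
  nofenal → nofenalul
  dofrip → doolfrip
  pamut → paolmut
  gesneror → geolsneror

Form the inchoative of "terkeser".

nowgel and wirkogal both end in -l yet inflect differently (gonowgeluv, wirkogalul), so the final letter is not what conditions the rule; the last vowel is.
"terkeser" has last vowel 'e'. The stems whose last vowel is 'e' (mipethet → gomipethetuv, nowgel → gonowgeluv, wadkel → gowadkeluv) add go- … -uv around the stem.
The other patterns: stems whose last vowel is 'a' add -ul; stems whose last vowel is 'i', 'o' or 'u' insert -ol- after the first vowel.
So terkeser → goterkeseruv.

goterkeseruv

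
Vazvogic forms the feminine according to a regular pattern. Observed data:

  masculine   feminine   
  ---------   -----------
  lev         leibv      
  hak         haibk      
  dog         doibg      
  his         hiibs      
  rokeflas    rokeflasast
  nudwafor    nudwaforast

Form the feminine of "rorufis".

his and rokeflas both end in -s yet inflect differently (hiibs, rokeflasast), so the final letter is not what conditions the rule; the number of vowels is.
"rorufis" has 3 vowels. The stems with 3 vowels (rokeflas → rokeflasast, nudwafor → nudwaforast) add -ast.
So rorufis → rorufisast.

rorufisast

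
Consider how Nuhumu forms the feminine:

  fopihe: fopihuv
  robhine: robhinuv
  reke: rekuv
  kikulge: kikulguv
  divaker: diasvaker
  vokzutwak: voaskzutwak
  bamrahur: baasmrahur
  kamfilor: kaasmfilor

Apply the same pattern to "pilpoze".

pilpozuv

"pilpoze" ends in -e. The stems ending in -e (fopihe → fopihuv, robhine → robhinuv, reke → rekuv) drop the final letter and add -uv.
So pilpoze → pilpozuv.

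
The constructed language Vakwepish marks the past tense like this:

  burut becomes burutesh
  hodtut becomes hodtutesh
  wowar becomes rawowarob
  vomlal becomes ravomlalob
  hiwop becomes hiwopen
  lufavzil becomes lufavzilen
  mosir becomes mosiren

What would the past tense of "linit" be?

"linit" has last vowel 'i'. The stems whose last vowel is 'i' (lufavzil → lufavzilen, mosir → mosiren) add -en.
So linit → liniten.

liniten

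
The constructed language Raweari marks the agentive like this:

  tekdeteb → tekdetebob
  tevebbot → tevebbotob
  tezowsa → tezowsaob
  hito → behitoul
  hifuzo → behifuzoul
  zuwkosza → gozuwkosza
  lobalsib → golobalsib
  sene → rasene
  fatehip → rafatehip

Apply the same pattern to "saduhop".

rasaduhop

tezowsa and zuwkosza both end in -a yet inflect differently (tezowsaob, gozuwkosza), so the final letter is not what conditions the rule; the first letter is.
"saduhop" begins with s-. The one such stem in the data (sene → rasene) adds the prefix ra-, so the same rule applies.
The other patterns: stems beginning with t- add -ob; stems beginning with h- add be- … -ul around the stem; stems beginning with l- or z- add the prefix go-.
So saduhop → rasaduhop.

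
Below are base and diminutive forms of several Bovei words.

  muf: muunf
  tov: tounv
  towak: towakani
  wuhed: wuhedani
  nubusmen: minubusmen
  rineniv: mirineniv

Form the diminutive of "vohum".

vohumani

tov and rineniv both end in -v yet inflect differently (tounv, mirineniv), so the final letter is not what conditions the rule; the number of vowels is.
"vohum" has 2 vowels. The stems with 2 vowels (towak → towakani, wuhed → wuhedani) add -ani.
So vohum → vohumani.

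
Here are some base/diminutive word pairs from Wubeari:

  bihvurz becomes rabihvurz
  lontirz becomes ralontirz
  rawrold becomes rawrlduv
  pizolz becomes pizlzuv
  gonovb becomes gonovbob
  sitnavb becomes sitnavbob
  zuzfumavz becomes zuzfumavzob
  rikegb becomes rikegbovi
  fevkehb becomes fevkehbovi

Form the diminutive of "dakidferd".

radakidferd

"dakidferd" has second-to-last letter 'r'. The stems whose second-to-last letter is 'r' (bihvurz → rabihvurz, lontirz → ralontirz) add the prefix ra-.
The other patterns: stems whose second-to-last letter is 'l' delete the last vowel and add -uv; stems whose second-to-last letter is 'v' add -ob; stems whose second-to-last letter is 'g' or 'h' add -ovi.
So dakidferd → radakidferd.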